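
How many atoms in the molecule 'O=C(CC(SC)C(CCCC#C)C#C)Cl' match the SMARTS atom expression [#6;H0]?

3

The query [#6;H0] means: any carbon with no attached hydrogen.
Check the 15 heavy atoms by environment: 4× C (H2) → no; 4× C (H1) → no; 3× C (H0) → match; 1× S (H0) → no; 1× C (H3) → no; 1× O (H0) → no; 1× Cl (H0) → no.
That gives 3 matching atoms.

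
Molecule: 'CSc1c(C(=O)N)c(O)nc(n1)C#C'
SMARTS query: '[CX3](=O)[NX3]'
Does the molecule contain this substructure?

Yes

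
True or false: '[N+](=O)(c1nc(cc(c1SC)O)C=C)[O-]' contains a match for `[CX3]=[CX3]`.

True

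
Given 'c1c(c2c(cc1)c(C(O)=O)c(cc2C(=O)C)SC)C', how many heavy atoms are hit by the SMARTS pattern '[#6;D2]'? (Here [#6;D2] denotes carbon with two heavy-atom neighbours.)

4

The query [#6;D2] means: any carbon bonded to exactly two heavy atoms.
Check the 19 heavy atoms by environment: 6× c (aromatic, D3) → no; 4× c (aromatic, D2) → match; 3× C (D1) → no; 1× S (D2) → no; 2× C (D3) → no; 3× O (D1) → no.
That gives 4 matching atoms.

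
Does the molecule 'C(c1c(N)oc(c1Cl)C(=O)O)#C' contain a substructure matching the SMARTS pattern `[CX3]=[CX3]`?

No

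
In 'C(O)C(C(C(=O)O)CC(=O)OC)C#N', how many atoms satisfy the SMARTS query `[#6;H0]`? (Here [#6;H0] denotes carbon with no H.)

3

The query [#6;H0] means: any carbon with no attached hydrogen.
Check the 14 heavy atoms by environment: 2× C (H2) → no; 2× C (H1) → no; 2× O (H1) → no; 3× C (H0) → match; 1× N (H0) → no; 3× O (H0) → no; 1× C (H3) → no.
That gives 3 matching atoms.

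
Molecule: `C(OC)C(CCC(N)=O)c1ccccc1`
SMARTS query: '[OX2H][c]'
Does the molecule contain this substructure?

The pattern [OX2H][c] describes a hydroxyl oxygen attached to an aromatic carbon — a phenol.
The closest candidate here is a methoxy ether (-OCH3), but the oxygen has H0, not H1. No other fragment satisfies the full query, so there is no match.

No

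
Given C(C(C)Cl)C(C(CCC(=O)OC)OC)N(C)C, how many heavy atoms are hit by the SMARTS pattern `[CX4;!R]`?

The query [CX4;!R] means: aliphatic carbon with four total connections, not in a ring.
Check the 17 heavy atoms by environment: 11× C (X4, acyclic) → match; 1× Cl (X1, acyclic) → no; 1× N (X3, acyclic) → no; 2× O (X2, acyclic) → no; 1× C (X3, acyclic) → no; 1× O (X1, acyclic) → no.
That gives 11 matching atoms.

11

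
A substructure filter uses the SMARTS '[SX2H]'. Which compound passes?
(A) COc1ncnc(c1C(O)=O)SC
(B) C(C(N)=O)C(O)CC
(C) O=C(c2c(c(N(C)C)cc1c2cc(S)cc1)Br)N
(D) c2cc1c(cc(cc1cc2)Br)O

[SX2H] describes an aliphatic sulfur with two connections, one being H (a thiol).
(A) has a methylthio ether (-SCH3) but the sulfur has H0 (bonded to two carbons), not H1.
(B) has a hydroxyl group (-OH) but it is an -OH, not an -SH.
(C) contains a thiol (-SH), which satisfies every atom and bond constraint.
(D) has a hydroxyl group (-OH) but it is an -OH, not an -SH.
So the answer is (C).

C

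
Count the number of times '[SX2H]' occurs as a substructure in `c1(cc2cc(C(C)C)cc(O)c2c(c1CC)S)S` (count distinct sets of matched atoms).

2

[SX2H] is the SMARTS for a thiol: an aliphatic sulfur with two connections, one being H.
The molecule carries 2 separate instances of a thiol (-SH) meeting every constraint; each maps to a distinct set of atoms, giving 2 matches.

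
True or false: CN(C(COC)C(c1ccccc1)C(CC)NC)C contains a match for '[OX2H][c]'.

The pattern [OX2H][c] describes a hydroxyl oxygen attached to an aromatic carbon — a phenol.
The closest candidate here is a methoxy ether (-OCH3), but the oxygen has H0, not H1. No other fragment satisfies the full query, so there is no match.

False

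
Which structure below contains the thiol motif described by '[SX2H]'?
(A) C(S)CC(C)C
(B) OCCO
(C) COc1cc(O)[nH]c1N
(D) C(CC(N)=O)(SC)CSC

A

[SX2H] describes an aliphatic sulfur with two connections, one being H (a thiol).
(A) contains a thiol (-SH), which satisfies every atom and bond constraint.
(B) has a hydroxyl group (-OH) but it is an -OH, not an -SH.
(C) has a hydroxyl group (-OH) but it is an -OH, not an -SH.
(D) has a methylthio ether (-SCH3) but the sulfur has H0 (bonded to two carbons), not H1.
So the answer is (A).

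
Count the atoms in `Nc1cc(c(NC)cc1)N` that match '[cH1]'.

3

The query [cH1] means: aromatic carbon bearing exactly one hydrogen.
Check the 10 heavy atoms by environment: 3× c (aromatic, H1) → match; 3× c (aromatic, H0) → no; 2× N (H2) → no; 1× N (H1) → no; 1× C (H3) → no.
That gives 3 matching atoms.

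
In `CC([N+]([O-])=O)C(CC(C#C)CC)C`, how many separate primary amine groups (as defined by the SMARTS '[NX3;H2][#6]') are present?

0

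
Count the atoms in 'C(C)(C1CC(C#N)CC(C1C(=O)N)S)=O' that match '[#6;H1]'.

4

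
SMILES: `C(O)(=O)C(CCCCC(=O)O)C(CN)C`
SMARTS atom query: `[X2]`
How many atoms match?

2

The query [X2] means: any atom with exactly two total connections (bonds + H).
Check the 15 heavy atoms by environment: 8× C (X4) → no; 2× C (X3) → no; 2× O (X1) → no; 2× O (X2) → match; 1× N (X3) → no.
That gives 2 matching atoms.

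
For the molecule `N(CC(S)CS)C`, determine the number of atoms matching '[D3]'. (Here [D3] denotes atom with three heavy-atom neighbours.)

1

Check the 7 heavy atoms by environment: 2× C (D2) → no; 1× C (D3) → match; 1× N (D2) → no; 1× C (D1) → no; 2× S (D1) → no.
That gives 1 matching atom.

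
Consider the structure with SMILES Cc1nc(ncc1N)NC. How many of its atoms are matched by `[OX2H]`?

0

The query [OX2H] means: aliphatic oxygen with two connections, one of which is H — an -OH oxygen.
Check the 10 heavy atoms by environment: 2× n (aromatic, H0, X2) → no; 3× c (aromatic, H0, X3) → no; 1× c (aromatic, H1, X3) → no; 1× N (H2, X3) → no; 1× N (H1, X3) → no; 2× C (H3, X4) → no.
No environment satisfies the query, so 0 matching atoms.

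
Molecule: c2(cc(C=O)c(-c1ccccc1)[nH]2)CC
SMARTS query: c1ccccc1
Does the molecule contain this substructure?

The pattern c1ccccc1 describes six aromatic carbons in a ring — a benzene ring.
The molecule carries a phenyl ring, whose atoms satisfy every constraint of the query, so the pattern matches.

Yes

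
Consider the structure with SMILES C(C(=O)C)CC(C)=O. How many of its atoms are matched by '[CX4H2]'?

2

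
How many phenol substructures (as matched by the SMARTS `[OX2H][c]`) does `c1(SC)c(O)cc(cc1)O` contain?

[OX2H][c] is the SMARTS for a phenol: a hydroxyl oxygen attached to an aromatic carbon.
The molecule carries 2 separate instances of a hydroxyl group (-OH) meeting every constraint; each maps to a distinct set of atoms, giving 2 matches.

2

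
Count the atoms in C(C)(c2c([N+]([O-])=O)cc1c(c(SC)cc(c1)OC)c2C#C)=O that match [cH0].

7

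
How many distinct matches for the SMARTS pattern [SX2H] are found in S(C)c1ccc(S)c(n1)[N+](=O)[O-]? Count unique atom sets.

1

[SX2H] is the SMARTS for a thiol: an aliphatic sulfur with two connections, one being H.
Exactly one fragment in the molecule meets all constraints, giving 1 match.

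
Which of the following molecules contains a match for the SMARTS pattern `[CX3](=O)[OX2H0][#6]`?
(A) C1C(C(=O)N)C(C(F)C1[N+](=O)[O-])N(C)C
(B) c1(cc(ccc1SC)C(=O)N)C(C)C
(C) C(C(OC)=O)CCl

[CX3](=O)[OX2H0][#6] describes a carbonyl carbon bonded to an oxygen that is itself bonded to carbon (no H on that O) (an ester).
(A) has a primary amide (-C(=O)NH2) but the carbonyl is bonded to N, not to an O-C linkage.
(B) has a primary amide (-C(=O)NH2) but the carbonyl is bonded to N, not to an O-C linkage.
(C) contains a methyl-ester group (-C(=O)OCH3), which satisfies every atom and bond constraint.
So the answer is (C).

C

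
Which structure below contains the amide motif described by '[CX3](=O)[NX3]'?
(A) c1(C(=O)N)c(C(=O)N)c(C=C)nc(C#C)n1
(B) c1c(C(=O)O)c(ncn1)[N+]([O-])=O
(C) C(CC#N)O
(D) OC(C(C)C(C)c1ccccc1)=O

A

[CX3](=O)[NX3] describes a carbonyl carbon bonded to a trivalent nitrogen (an amide).
(A) contains a primary amide (-C(=O)NH2), which satisfies every atom and bond constraint.
(B) has a carboxylic acid group (-C(=O)OH) but the carbonyl is bonded to O, not to an NX3 nitrogen.
(C) has a nitrile (-C#N) but the nitrile N is NX1 (triple-bonded), not NX3.
(D) has a carboxylic acid group (-C(=O)OH) but the carbonyl is bonded to O, not to an NX3 nitrogen.
So the answer is (A).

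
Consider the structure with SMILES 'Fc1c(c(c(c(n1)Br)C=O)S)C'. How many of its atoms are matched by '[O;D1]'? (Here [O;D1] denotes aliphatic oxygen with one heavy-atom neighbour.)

The query [O;D1] means: aliphatic oxygen bonded to exactly one heavy atom.
Check the 12 heavy atoms by environment: 1× n (aromatic, D2) → no; 5× c (aromatic, D3) → no; 1× S (D1) → no; 1× F (D1) → no; 1× C (D1) → no; 1× Br (D1) → no; 1× C (D2) → no; 1× O (D1) → match.
That gives 1 matching atom.

1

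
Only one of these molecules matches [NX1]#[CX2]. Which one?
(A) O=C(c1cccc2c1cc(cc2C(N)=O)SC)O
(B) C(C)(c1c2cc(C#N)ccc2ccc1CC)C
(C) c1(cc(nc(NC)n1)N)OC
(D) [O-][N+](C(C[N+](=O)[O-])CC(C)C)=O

[NX1]#[CX2] describes a nitrogen triple-bonded to a two-connected carbon (a nitrile).
(A) has a primary amide (-C(=O)NH2) but the nitrogen is NX3, not NX1.
(B) contains a nitrile (-C#N), which satisfies every atom and bond constraint.
(C) has a primary amino group (-NH2) but the nitrogen is NX3 (three connections), not NX1 triple-bonded.
(D) has a nitro group (-[N+](=O)[O-]) but there is no C#N triple bond.
So the answer is (B).

B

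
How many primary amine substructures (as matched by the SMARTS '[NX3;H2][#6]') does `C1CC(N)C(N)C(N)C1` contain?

3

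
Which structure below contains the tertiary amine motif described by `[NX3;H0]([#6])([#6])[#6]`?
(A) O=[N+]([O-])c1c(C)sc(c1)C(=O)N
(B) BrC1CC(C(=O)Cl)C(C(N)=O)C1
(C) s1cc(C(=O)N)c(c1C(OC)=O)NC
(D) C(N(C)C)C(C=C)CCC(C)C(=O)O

D

[NX3;H0]([#6])([#6])[#6] describes a trivalent nitrogen with no H, bonded to three carbons (a tertiary amine).
(A) has a primary amide (-C(=O)NH2) but the amide nitrogen has H2 and only one carbon neighbour.
(B) has a primary amide (-C(=O)NH2) but the amide nitrogen has H2 and only one carbon neighbour.
(C) has a primary amide (-C(=O)NH2) but the amide nitrogen has H2 and only one carbon neighbour.
(D) contains a dimethylamino group (-N(CH3)2), which satisfies every atom and bond constraint.
So the answer is (D).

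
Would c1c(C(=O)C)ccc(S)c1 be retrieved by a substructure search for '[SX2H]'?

Yes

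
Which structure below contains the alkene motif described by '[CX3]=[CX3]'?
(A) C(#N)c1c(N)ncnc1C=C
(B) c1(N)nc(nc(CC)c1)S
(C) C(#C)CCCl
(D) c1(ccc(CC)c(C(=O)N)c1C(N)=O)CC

[CX3]=[CX3] describes a non-aromatic C=C double bond between two sp2 carbons (an alkene).
(A) contains a vinyl group (-CH=CH2), which satisfies every atom and bond constraint.
(B) has an ethyl group (-CH2CH3) but its C-C bond is a single bond between CX4 carbons, not CX3=CX3.
(C) has an ethynyl group (-C#CH) but the C-C bond is a triple bond, not a double bond.
(D) has an ethyl group (-CH2CH3) but its C-C bond is a single bond between CX4 carbons, not CX3=CX3.
So the answer is (A).

A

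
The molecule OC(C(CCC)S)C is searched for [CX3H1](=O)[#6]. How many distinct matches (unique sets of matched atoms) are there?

0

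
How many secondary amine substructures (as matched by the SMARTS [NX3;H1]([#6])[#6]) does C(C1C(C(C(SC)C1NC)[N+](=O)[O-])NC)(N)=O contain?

[NX3;H1]([#6])[#6] is the SMARTS for a secondary amine: a trivalent nitrogen with one H, bonded to two carbons.
The molecule carries 2 separate instances of an N-methylamino group (-NHCH3) meeting every constraint; each maps to a distinct set of atoms, giving 2 matches.

2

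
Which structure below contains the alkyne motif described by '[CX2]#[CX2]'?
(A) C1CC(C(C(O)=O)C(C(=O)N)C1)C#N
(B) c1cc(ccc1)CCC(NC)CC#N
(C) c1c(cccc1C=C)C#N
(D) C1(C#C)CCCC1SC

[CX2]#[CX2] describes a carbon-carbon triple bond (an alkyne).
(A) has a nitrile (-C#N) but the triple bond is C#N, not C#C.
(B) has a nitrile (-C#N) but the triple bond is C#N, not C#C.
(C) has a nitrile (-C#N) but the triple bond is C#N, not C#C.
(D) contains an ethynyl group (-C#CH), which satisfies every atom and bond constraint.
So the answer is (D).

D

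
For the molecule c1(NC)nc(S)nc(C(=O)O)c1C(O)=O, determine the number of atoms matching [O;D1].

The query [O;D1] means: aliphatic oxygen bonded to exactly one heavy atom.
Check the 15 heavy atoms by environment: 2× n (aromatic, D2) → no; 4× c (aromatic, D3) → no; 1× S (D1) → no; 2× C (D3) → no; 4× O (D1) → match; 1× N (D2) → no; 1× C (D1) → no.
That gives 4 matching atoms.

4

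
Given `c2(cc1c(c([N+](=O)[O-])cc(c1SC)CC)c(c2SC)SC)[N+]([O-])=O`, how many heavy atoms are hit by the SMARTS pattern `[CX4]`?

The query [CX4] means: C with X4: aliphatic carbon with exactly 4 total connections (bonds + H).
Check the 24 heavy atoms by environment: 10× c (aromatic, X3) → no; 3× S (X2) → no; 5× C (X4) → match; 2× N (charge +1, X3) → no; 2× O (charge -1, X1) → no; 2× O (X1) → no.
That gives 5 matching atoms.

5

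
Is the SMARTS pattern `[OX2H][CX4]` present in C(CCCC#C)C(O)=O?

No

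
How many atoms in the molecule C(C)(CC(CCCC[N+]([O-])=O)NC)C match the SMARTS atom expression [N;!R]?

Check the 14 heavy atoms by environment: 10× C (acyclic) → no; 1× N (acyclic) → match; 1× N (charge +1, acyclic) → match; 1× O (charge -1, acyclic) → no; 1× O (acyclic) → no.
Summing the matching environments: 1 + 1 = 2 matching atoms.

2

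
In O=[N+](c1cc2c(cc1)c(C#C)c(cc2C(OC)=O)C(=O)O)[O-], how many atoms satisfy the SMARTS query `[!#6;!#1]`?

The query [!#6;!#1] means: not carbon and not hydrogen — any heteroatom.
Check the 22 heavy atoms by environment: 10× c (aromatic) → no; 5× C → no; 5× O → match; 1× N (charge +1) → match; 1× O (charge -1) → match.
Summing the matching environments: 5 + 1 + 1 = 7 matching atoms.

7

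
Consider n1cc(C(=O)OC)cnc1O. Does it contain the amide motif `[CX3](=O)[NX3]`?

The pattern [CX3](=O)[NX3] describes a carbonyl carbon bonded to a trivalent nitrogen — an amide.
The closest candidate here is a methyl-ester group (-C(=O)OCH3), but the carbonyl is bonded to O, not to an NX3 nitrogen. No other fragment satisfies the full query, so there is no match.

No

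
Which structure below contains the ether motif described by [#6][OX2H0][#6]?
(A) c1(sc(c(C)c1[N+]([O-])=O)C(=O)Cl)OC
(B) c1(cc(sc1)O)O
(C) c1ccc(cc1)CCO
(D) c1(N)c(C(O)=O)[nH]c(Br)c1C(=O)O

A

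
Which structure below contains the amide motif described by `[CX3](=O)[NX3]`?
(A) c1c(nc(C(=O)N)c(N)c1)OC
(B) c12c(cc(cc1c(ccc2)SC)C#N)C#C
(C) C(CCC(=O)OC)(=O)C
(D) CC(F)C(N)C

[CX3](=O)[NX3] describes a carbonyl carbon bonded to a trivalent nitrogen (an amide).
(A) contains a primary amide (-C(=O)NH2), which satisfies every atom and bond constraint.
(B) has a nitrile (-C#N) but the nitrile N is NX1 (triple-bonded), not NX3.
(C) has a methyl-ester group (-C(=O)OCH3) but the carbonyl is bonded to O, not to an NX3 nitrogen.
(D) has a primary amino group (-NH2) but the -NH2 is not attached to a carbonyl carbon.
So the answer is (A).

A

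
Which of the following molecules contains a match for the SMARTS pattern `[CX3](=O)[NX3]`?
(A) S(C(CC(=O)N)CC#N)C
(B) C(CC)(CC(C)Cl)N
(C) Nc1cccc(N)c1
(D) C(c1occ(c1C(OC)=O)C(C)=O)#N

A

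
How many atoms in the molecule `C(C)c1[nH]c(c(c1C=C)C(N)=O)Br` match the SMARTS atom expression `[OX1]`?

1

The query [OX1] means: aliphatic oxygen with one total connection — typically a carbonyl =O or an oxide.
Check the 13 heavy atoms by environment: 1× n (aromatic, X3) → no; 4× c (aromatic, X3) → no; 2× C (X4) → no; 1× Br (X1) → no; 3× C (X3) → no; 1× O (X1) → match; 1× N (X3) → no.
That gives 1 matching atom.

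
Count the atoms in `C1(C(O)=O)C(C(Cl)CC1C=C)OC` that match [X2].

2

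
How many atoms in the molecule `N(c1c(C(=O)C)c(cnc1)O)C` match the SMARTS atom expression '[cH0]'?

3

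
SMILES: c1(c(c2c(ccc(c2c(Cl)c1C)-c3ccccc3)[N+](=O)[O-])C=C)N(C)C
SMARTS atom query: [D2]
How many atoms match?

8

The query [D2] means: atom with exactly two heavy-atom neighbours.
Check the 26 heavy atoms by environment: 9× c (aromatic, D3) → no; 7× c (aromatic, D2) → match; 1× Cl (D1) → no; 1× N (charge +1, D3) → no; 1× O (charge -1, D1) → no; 1× O (D1) → no; 1× C (D2) → match; 4× C (D1) → no; 1× N (D3) → no.
Summing the matching environments: 7 + 1 = 8 matching atoms.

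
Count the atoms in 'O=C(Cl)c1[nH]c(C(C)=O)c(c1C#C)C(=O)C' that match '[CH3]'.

2

The query [CH3] means: aliphatic carbon with exactly three hydrogens.
Check the 16 heavy atoms by environment: 1× n (aromatic, H1) → no; 4× c (aromatic, H0) → no; 4× C (H0) → no; 3× O (H0) → no; 2× C (H3) → match; 1× C (H1) → no; 1× Cl (H0) → no.
That gives 2 matching atoms.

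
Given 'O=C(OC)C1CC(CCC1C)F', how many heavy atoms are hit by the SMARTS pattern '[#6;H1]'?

Check the 12 heavy atoms by environment: 3× C (H1) → match; 3× C (H2) → no; 2× C (H3) → no; 1× C (H0) → no; 2× O (H0) → no; 1× F (H0) → no.
That gives 3 matching atoms.

3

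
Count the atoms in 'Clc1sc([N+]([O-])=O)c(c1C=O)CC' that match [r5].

5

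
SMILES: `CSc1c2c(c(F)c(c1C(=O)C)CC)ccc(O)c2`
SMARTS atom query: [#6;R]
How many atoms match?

10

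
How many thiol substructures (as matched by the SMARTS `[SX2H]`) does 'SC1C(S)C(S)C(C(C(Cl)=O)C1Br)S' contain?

4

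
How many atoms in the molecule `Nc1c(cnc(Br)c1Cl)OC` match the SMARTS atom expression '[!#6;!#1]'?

5

The query [!#6;!#1] means: not carbon and not hydrogen — any heteroatom.
Check the 11 heavy atoms by environment: 1× n (aromatic) → match; 5× c (aromatic) → no; 1× O → match; 1× C → no; 1× Cl → match; 1× N → match; 1× Br → match.
Summing the matching environments: 1 + 1 + 1 + 1 + 1 = 5 matching atoms.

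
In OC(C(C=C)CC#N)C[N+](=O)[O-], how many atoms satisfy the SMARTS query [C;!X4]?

Check the 12 heavy atoms by environment: 4× C (X4) → no; 1× C (X2) → match; 1× N (X1) → no; 2× C (X3) → match; 1× O (X2) → no; 1× N (charge +1, X3) → no; 1× O (charge -1, X1) → no; 1× O (X1) → no.
Summing the matching environments: 1 + 2 = 3 matching atoms.

3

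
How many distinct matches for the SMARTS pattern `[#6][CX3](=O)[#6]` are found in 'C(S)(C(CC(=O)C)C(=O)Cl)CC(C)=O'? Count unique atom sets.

2

[#6][CX3](=O)[#6] is the SMARTS for a ketone: a carbonyl carbon (no H) flanked by two carbons.
The molecule carries 2 separate instances of an acetyl/ketone group (-C(=O)CH3) meeting every constraint; each maps to a distinct set of atoms, giving 2 matches.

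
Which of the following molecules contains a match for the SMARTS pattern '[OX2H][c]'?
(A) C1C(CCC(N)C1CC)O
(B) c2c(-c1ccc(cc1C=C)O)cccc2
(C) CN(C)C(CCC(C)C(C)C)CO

B

[OX2H][c] describes a hydroxyl oxygen attached to an aromatic carbon (a phenol).
(A) has a hydroxyl group (-OH) but the -OH is on an aliphatic carbon, not an aromatic c.
(B) contains a hydroxyl group (-OH), which satisfies every atom and bond constraint.
(C) has a hydroxyl group (-OH) but the -OH is on an aliphatic carbon, not an aromatic c.
So the answer is (B).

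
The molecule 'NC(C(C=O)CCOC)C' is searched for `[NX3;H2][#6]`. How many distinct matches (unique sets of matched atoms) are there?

[NX3;H2][#6] is the SMARTS for a primary amine: a trivalent nitrogen with two H attached to carbon.
Exactly one fragment in the molecule meets all constraints, giving 1 match.

1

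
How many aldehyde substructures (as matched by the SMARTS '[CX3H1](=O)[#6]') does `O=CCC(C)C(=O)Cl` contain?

1

[CX3H1](=O)[#6] is the SMARTS for an aldehyde: an sp2 carbon with one H, double-bonded to O and single-bonded to carbon.
Exactly one fragment in the molecule meets all constraints, giving 1 match.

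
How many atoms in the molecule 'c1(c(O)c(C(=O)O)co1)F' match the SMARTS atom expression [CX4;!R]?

0

The query [CX4;!R] means: aliphatic carbon with four total connections, not in a ring.
Check the 10 heavy atoms by environment: 1× o (aromatic, X2, in 5-ring) → no; 4× c (aromatic, X3, in 5-ring) → no; 2× O (X2, acyclic) → no; 1× C (X3, acyclic) → no; 1× O (X1, acyclic) → no; 1× F (X1, acyclic) → no.
No environment satisfies the query, so 0 matching atoms.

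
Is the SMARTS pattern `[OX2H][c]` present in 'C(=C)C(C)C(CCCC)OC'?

The pattern [OX2H][c] describes a hydroxyl oxygen attached to an aromatic carbon — a phenol.
The closest candidate here is a methoxy ether (-OCH3), but the oxygen has H0, not H1. No other fragment satisfies the full query, so there is no match.

No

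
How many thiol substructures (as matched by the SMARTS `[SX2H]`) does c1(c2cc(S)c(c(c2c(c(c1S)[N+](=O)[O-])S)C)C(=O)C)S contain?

[SX2H] is the SMARTS for a thiol: an aliphatic sulfur with two connections, one being H.
The molecule carries 4 separate instances of a thiol (-SH) meeting every constraint; each maps to a distinct set of atoms, giving 4 matches.

4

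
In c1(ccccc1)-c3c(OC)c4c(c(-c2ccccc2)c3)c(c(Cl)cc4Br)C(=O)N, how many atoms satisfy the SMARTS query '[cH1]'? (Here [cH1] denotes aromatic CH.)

12

The query [cH1] means: aromatic carbon bearing exactly one hydrogen.
Check the 29 heavy atoms by environment: 10× c (aromatic, H0) → no; 12× c (aromatic, H1) → match; 1× Cl (H0) → no; 1× C (H0) → no; 2× O (H0) → no; 1× N (H2) → no; 1× C (H3) → no; 1× Br (H0) → no.
That gives 12 matching atoms.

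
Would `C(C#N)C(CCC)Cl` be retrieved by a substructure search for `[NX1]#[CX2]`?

Yes

The pattern [NX1]#[CX2] describes a nitrogen triple-bonded to a two-connected carbon — a nitrile.
The molecule carries a nitrile (-C#N), whose atoms satisfy every constraint of the query, so the pattern matches.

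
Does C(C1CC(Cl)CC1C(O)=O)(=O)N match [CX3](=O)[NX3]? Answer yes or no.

The pattern [CX3](=O)[NX3] describes a carbonyl carbon bonded to a trivalent nitrogen — an amide.
The molecule carries a primary amide (-C(=O)NH2), whose atoms satisfy every constraint of the query, so the pattern matches.

Yes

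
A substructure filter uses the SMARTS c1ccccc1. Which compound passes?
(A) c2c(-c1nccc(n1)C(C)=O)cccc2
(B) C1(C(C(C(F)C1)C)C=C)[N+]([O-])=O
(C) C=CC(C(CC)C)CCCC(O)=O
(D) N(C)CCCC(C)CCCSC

A

c1ccccc1 describes six aromatic carbons in a ring (a benzene ring).
(A) contains a phenyl ring, which satisfies every atom and bond constraint.
(B) has a methyl group (-CH3) but no six-membered all-carbon aromatic ring is present.
(C) has a methyl group (-CH3) but no six-membered all-carbon aromatic ring is present.
(D) has a methyl group (-CH3) but no six-membered all-carbon aromatic ring is present.
So the answer is (A).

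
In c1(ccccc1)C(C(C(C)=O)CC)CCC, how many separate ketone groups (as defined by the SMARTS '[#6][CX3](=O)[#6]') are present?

1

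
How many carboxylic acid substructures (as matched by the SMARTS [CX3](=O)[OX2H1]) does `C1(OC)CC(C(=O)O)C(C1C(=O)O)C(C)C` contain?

2

[CX3](=O)[OX2H1] is the SMARTS for a carboxylic acid: an sp2 carbon double-bonded to O and single-bonded to an -OH oxygen.
The molecule carries 2 separate instances of a carboxylic acid group (-C(=O)OH) meeting every constraint; each maps to a distinct set of atoms, giving 2 matches.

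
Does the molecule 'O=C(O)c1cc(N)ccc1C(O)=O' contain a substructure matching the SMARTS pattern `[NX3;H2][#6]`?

The pattern [NX3;H2][#6] describes a trivalent nitrogen with two H attached to carbon — a primary amine.
The molecule carries a primary amino group (-NH2), whose atoms satisfy every constraint of the query, so the pattern matches.

Yes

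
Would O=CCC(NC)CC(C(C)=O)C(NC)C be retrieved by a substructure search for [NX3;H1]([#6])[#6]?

Yes

The pattern [NX3;H1]([#6])[#6] describes a trivalent nitrogen with one H, bonded to two carbons — a secondary amine.
The molecule carries an N-methylamino group (-NHCH3), whose atoms satisfy every constraint of the query, so the pattern matches.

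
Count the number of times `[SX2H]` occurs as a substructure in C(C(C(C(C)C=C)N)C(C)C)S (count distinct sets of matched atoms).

1

[SX2H] is the SMARTS for a thiol: an aliphatic sulfur with two connections, one being H.
Exactly one fragment in the molecule meets all constraints, giving 1 match.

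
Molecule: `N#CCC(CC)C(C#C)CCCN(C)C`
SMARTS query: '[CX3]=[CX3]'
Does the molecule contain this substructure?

The pattern [CX3]=[CX3] describes a non-aromatic C=C double bond between two sp2 carbons — an alkene.
The closest candidate here is an ethynyl group (-C#CH), but the C-C bond is a triple bond, not a double bond. No other fragment satisfies the full query, so there is no match.

No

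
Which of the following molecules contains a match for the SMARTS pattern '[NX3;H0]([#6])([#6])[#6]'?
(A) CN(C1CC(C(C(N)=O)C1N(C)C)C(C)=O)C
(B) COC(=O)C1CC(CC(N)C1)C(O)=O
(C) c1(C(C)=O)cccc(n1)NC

A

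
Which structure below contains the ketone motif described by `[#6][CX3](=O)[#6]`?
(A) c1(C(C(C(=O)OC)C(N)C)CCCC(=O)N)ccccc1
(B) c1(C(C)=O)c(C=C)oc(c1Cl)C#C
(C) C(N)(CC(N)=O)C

B

[#6][CX3](=O)[#6] describes a carbonyl carbon (no H) flanked by two carbons (a ketone).
(A) has a methyl-ester group (-C(=O)OCH3) but one neighbour of the carbonyl carbon is O, not C.
(B) contains an acetyl/ketone group (-C(=O)CH3), which satisfies every atom and bond constraint.
(C) has a primary amide (-C(=O)NH2) but one neighbour of the carbonyl carbon is N, not C.
So the answer is (B).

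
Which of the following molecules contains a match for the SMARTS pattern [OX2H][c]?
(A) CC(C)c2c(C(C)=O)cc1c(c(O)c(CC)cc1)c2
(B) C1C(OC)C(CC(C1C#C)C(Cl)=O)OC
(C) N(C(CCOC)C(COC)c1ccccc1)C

A

[OX2H][c] describes a hydroxyl oxygen attached to an aromatic carbon (a phenol).
(A) contains a hydroxyl group (-OH), which satisfies every atom and bond constraint.
(B) has a methoxy ether (-OCH3) but the oxygen has H0, not H1.
(C) has a methoxy ether (-OCH3) but the oxygen has H0, not H1.
So the answer is (A).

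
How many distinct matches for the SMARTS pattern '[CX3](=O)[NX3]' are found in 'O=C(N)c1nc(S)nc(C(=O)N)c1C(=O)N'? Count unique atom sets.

3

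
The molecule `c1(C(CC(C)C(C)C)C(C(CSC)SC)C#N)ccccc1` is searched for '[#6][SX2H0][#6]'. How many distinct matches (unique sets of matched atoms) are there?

[#6][SX2H0][#6] is the SMARTS for a thioether: an aliphatic sulfur bridging two carbons with no H on the sulfur.
The molecule carries 2 separate instances of a methylthio ether (-SCH3) meeting every constraint; each maps to a distinct set of atoms, giving 2 matches.

2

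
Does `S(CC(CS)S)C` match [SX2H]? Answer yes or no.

The pattern [SX2H] describes an aliphatic sulfur with two connections, one being H — a thiol.
The molecule carries a thiol (-SH), whose atoms satisfy every constraint of the query, so the pattern matches.

Yes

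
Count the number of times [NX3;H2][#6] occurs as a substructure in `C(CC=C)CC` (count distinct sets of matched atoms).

0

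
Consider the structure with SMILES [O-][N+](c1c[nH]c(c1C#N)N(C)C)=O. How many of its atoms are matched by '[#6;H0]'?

4

Check the 13 heavy atoms by environment: 1× n (aromatic, H1) → no; 1× c (aromatic, H1) → no; 3× c (aromatic, H0) → match; 1× N (charge +1, H0) → no; 1× O (charge -1, H0) → no; 1× O (H0) → no; 1× C (H0) → match; 2× N (H0) → no; 2× C (H3) → no.
Summing the matching environments: 3 + 1 = 4 matching atoms.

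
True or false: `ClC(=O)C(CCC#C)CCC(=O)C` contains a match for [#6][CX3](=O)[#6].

True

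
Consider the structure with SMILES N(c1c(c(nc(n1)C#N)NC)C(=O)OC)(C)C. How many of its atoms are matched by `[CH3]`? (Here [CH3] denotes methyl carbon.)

The query [CH3] means: aliphatic carbon with exactly three hydrogens.
Check the 17 heavy atoms by environment: 2× n (aromatic, H0) → no; 4× c (aromatic, H0) → no; 2× N (H0) → no; 4× C (H3) → match; 2× C (H0) → no; 2× O (H0) → no; 1× N (H1) → no.
That gives 4 matching atoms.

4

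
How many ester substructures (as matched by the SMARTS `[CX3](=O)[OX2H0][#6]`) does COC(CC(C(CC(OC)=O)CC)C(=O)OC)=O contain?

3

[CX3](=O)[OX2H0][#6] is the SMARTS for an ester: a carbonyl carbon bonded to an oxygen that is itself bonded to carbon (no H on that O).
The molecule carries 3 separate instances of a methyl-ester group (-C(=O)OCH3) meeting every constraint; each maps to a distinct set of atoms, giving 3 matches.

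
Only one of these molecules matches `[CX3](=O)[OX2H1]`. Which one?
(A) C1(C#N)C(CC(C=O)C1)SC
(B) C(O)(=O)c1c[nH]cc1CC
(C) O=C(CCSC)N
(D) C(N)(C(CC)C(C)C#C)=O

B

[CX3](=O)[OX2H1] describes an sp2 carbon double-bonded to O and single-bonded to an -OH oxygen (a carboxylic acid).
(A) has an aldehyde (-CHO) but there is no singly-bonded oxygen on the carbonyl carbon.
(B) contains a carboxylic acid group (-C(=O)OH), which satisfies every atom and bond constraint.
(C) has a primary amide (-C(=O)NH2) but the carbonyl is bonded to N, not to an -OH oxygen.
(D) has a primary amide (-C(=O)NH2) but the carbonyl is bonded to N, not to an -OH oxygen.
So the answer is (B).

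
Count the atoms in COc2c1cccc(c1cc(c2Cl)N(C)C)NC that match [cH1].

4

Check the 18 heavy atoms by environment: 6× c (aromatic, H0) → no; 4× c (aromatic, H1) → match; 1× O (H0) → no; 4× C (H3) → no; 1× N (H1) → no; 1× Cl (H0) → no; 1× N (H0) → no.
That gives 4 matching atoms.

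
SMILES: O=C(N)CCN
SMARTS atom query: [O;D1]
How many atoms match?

The query [O;D1] means: aliphatic oxygen bonded to exactly one heavy atom.
Check the 6 heavy atoms by environment: 2× C (D2) → no; 1× C (D3) → no; 1× O (D1) → match; 2× N (D1) → no.
That gives 1 matching atom.

1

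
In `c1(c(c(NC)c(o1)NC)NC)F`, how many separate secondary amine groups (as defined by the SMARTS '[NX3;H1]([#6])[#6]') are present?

[NX3;H1]([#6])[#6] is the SMARTS for a secondary amine: a trivalent nitrogen with one H, bonded to two carbons.
The molecule carries 3 separate instances of an N-methylamino group (-NHCH3) meeting every constraint; each maps to a distinct set of atoms, giving 3 matches.

3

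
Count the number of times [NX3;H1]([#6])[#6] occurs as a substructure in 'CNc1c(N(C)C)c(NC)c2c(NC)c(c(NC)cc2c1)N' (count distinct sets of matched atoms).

4

[NX3;H1]([#6])[#6] is the SMARTS for a secondary amine: a trivalent nitrogen with one H, bonded to two carbons.
The molecule carries 4 separate instances of an N-methylamino group (-NHCH3) meeting every constraint; each maps to a distinct set of atoms, giving 4 matches.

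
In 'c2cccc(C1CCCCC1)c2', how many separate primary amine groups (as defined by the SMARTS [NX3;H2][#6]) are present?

0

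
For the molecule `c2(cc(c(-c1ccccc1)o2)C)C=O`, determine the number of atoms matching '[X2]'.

1

Check the 14 heavy atoms by environment: 1× o (aromatic, X2) → match; 10× c (aromatic, X3) → no; 1× C (X4) → no; 1× C (X3) → no; 1× O (X1) → no.
That gives 1 matching atom.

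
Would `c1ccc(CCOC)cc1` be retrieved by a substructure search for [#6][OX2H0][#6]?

Yes

The pattern [#6][OX2H0][#6] describes an aliphatic oxygen bridging two carbons with no H on the oxygen — an ether.
The molecule carries a methoxy ether (-OCH3), whose atoms satisfy every constraint of the query, so the pattern matches.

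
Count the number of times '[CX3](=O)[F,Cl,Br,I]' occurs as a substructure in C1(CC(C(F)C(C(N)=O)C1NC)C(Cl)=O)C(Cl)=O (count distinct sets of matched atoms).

2

[CX3](=O)[F,Cl,Br,I] is the SMARTS for an acyl halide: a carbonyl carbon bonded to a halogen.
The molecule carries 2 separate instances of an acyl chloride (-C(=O)Cl) meeting every constraint; each maps to a distinct set of atoms, giving 2 matches.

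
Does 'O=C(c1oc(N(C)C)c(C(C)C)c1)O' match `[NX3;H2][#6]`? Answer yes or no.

The pattern [NX3;H2][#6] describes a trivalent nitrogen with two H attached to carbon — a primary amine.
The closest candidate here is a dimethylamino group (-N(CH3)2), but the nitrogen has H0, not H2. No other fragment satisfies the full query, so there is no match.

No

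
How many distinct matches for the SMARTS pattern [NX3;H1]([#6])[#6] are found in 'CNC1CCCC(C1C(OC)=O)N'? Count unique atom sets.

1

[NX3;H1]([#6])[#6] is the SMARTS for a secondary amine: a trivalent nitrogen with one H, bonded to two carbons.
Exactly one fragment in the molecule meets all constraints, giving 1 match.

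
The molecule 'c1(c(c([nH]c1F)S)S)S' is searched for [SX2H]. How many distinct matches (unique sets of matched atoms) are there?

[SX2H] is the SMARTS for a thiol: an aliphatic sulfur with two connections, one being H.
The molecule carries 3 separate instances of a thiol (-SH) meeting every constraint; each maps to a distinct set of atoms, giving 3 matches.

3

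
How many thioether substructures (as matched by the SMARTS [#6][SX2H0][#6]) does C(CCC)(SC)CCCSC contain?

2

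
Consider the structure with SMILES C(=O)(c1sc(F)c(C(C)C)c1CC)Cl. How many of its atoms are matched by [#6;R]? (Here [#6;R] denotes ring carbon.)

The query [#6;R] means: carbon that is part of a ring.
Check the 14 heavy atoms by environment: 1× s (aromatic, in 5-ring) → no; 4× c (aromatic, in 5-ring) → match; 6× C (acyclic) → no; 1× O (acyclic) → no; 1× Cl (acyclic) → no; 1× F (acyclic) → no.
That gives 4 matching atoms.

4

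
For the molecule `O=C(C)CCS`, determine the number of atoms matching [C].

4

Check the 6 heavy atoms by environment: 4× C → match; 1× S → no; 1× O → no.
That gives 4 matching atoms.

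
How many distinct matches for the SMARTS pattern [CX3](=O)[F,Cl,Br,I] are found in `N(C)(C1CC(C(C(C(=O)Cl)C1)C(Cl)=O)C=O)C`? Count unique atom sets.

[CX3](=O)[F,Cl,Br,I] is the SMARTS for an acyl halide: a carbonyl carbon bonded to a halogen.
The molecule carries 2 separate instances of an acyl chloride (-C(=O)Cl) meeting every constraint; each maps to a distinct set of atoms, giving 2 matches.

2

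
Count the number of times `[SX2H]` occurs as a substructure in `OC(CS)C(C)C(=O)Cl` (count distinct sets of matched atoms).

1

[SX2H] is the SMARTS for a thiol: an aliphatic sulfur with two connections, one being H.
Exactly one fragment in the molecule meets all constraints, giving 1 match.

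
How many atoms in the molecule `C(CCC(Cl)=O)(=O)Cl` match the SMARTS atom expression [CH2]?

2

The query [CH2] means: aliphatic carbon with exactly two hydrogens.
Check the 8 heavy atoms by environment: 2× C (H2) → match; 2× C (H0) → no; 2× O (H0) → no; 2× Cl (H0) → no.
That gives 2 matching atoms.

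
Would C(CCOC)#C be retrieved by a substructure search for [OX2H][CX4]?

The pattern [OX2H][CX4] describes a hydroxyl oxygen bound to an sp3 (X4) carbon — an aliphatic alcohol.
The closest candidate here is a methoxy ether (-OCH3), but the oxygen has H0 (ether), not H1. No other fragment satisfies the full query, so there is no match.

No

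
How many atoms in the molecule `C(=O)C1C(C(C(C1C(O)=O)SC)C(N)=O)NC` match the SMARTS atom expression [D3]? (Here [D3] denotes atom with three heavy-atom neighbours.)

The query [D3] means: atom with exactly three heavy-atom neighbours.
Check the 17 heavy atoms by environment: 7× C (D3) → match; 1× N (D2) → no; 2× C (D1) → no; 4× O (D1) → no; 1× S (D2) → no; 1× C (D2) → no; 1× N (D1) → no.
That gives 7 matching atoms.

7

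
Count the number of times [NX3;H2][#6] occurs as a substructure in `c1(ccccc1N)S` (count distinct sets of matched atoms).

1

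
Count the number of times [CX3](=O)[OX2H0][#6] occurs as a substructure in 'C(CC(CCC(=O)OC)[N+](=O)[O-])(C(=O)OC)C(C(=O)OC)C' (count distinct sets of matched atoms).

3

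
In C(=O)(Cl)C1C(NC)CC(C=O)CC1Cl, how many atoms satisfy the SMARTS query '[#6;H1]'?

5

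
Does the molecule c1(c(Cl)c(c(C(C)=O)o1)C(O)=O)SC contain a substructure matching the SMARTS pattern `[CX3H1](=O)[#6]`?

The pattern [CX3H1](=O)[#6] describes an sp2 carbon with one H, double-bonded to O and single-bonded to carbon — an aldehyde.
The closest candidate here is a carboxylic acid group (-C(=O)OH), but the carbonyl carbon has H0 and is bonded to O, not H1. No other fragment satisfies the full query, so there is no match.

No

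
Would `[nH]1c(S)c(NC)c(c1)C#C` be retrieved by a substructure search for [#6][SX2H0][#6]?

No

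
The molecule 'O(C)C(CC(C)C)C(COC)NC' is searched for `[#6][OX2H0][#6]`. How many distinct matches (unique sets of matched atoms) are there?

2

[#6][OX2H0][#6] is the SMARTS for an ether: an aliphatic oxygen bridging two carbons with no H on the oxygen.
The molecule carries 2 separate instances of a methoxy ether (-OCH3) meeting every constraint; each maps to a distinct set of atoms, giving 2 matches.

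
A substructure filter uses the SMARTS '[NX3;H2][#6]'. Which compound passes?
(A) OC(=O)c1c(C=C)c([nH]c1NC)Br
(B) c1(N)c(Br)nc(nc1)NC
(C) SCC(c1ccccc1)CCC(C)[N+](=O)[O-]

B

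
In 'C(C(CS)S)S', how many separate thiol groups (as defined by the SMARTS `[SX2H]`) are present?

3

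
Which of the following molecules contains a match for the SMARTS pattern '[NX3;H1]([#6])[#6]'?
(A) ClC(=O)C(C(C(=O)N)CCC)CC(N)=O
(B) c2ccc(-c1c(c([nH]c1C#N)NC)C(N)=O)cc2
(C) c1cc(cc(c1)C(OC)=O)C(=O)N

B

[NX3;H1]([#6])[#6] describes a trivalent nitrogen with one H, bonded to two carbons (a secondary amine).
(A) has a primary amide (-C(=O)NH2) but the -C(=O)NH2 nitrogen has H2, not H1.
(B) contains an N-methylamino group (-NHCH3), which satisfies every atom and bond constraint.
(C) has a primary amide (-C(=O)NH2) but the -C(=O)NH2 nitrogen has H2, not H1.
So the answer is (B).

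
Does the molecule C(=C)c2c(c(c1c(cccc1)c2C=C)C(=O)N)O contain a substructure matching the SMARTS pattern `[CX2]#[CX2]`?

No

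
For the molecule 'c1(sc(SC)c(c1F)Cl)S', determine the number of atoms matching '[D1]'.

4

The query [D1] means: atom with exactly one heavy-atom neighbour (degree 1).
Check the 10 heavy atoms by environment: 1× s (aromatic, D2) → no; 4× c (aromatic, D3) → no; 1× Cl (D1) → match; 1× S (D2) → no; 1× C (D1) → match; 1× S (D1) → match; 1× F (D1) → match.
Summing the matching environments: 1 + 1 + 1 + 1 = 4 matching atoms.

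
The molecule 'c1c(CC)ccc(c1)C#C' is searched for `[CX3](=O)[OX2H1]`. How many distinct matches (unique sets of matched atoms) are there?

0

[CX3](=O)[OX2H1] is the SMARTS for a carboxylic acid: an sp2 carbon double-bonded to O and single-bonded to an -OH oxygen.
No fragment in the molecule satisfies every constraint, giving 0 matches.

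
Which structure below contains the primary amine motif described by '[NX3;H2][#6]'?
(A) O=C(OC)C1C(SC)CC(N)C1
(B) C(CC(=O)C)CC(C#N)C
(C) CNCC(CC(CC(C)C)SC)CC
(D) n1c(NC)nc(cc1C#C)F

A

[NX3;H2][#6] describes a trivalent nitrogen with two H attached to carbon (a primary amine).
(A) contains a primary amino group (-NH2), which satisfies every atom and bond constraint.
(B) has a nitrile (-C#N) but the nitrogen is NX1 (triple-bonded), not NX3 with two H.
(C) has an N-methylamino group (-NHCH3) but the nitrogen bears two carbons and only one H (H1), not H2.
(D) has an N-methylamino group (-NHCH3) but the nitrogen bears two carbons and only one H (H1), not H2.
So the answer is (A).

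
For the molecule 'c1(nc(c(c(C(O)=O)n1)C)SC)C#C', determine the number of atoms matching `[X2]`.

6

Check the 14 heavy atoms by environment: 2× n (aromatic, X2) → match; 4× c (aromatic, X3) → no; 2× C (X2) → match; 1× S (X2) → match; 2× C (X4) → no; 1× C (X3) → no; 1× O (X1) → no; 1× O (X2) → match.
Summing the matching environments: 2 + 2 + 1 + 1 = 6 matching atoms.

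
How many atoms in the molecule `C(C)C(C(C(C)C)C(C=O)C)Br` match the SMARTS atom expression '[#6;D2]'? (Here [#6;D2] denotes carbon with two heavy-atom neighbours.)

2

The query [#6;D2] means: any carbon bonded to exactly two heavy atoms.
Check the 12 heavy atoms by environment: 4× C (D1) → no; 4× C (D3) → no; 2× C (D2) → match; 1× Br (D1) → no; 1× O (D1) → no.
That gives 2 matching atoms.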